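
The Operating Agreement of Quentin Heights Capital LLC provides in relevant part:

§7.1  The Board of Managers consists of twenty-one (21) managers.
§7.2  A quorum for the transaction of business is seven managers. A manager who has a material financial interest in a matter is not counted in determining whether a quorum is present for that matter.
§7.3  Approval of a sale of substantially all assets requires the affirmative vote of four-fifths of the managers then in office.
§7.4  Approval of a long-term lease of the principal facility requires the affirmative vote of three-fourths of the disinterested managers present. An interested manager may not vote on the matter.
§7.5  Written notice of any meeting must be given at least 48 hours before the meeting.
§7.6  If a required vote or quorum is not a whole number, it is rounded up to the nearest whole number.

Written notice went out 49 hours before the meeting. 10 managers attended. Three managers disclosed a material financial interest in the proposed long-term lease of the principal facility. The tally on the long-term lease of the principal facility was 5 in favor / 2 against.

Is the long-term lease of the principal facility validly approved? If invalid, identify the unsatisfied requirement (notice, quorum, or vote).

Notice: 49 hours given; 48 required (49 ≥ 48). Satisfied.
Quorum: 10 present, but the 3 interested managers do not count, leaving 7. Quorum is 7. Satisfied.
Vote: the long-term lease of the principal facility requires three-fourths of the disinterested managers present (10 − 3 = 7). 3/4 of 7 = 5.25, rounded up to 6, so 6 affirmative votes are needed; 5 voted in favor. Not satisfied.

Invalid — vote requirement not satisfied.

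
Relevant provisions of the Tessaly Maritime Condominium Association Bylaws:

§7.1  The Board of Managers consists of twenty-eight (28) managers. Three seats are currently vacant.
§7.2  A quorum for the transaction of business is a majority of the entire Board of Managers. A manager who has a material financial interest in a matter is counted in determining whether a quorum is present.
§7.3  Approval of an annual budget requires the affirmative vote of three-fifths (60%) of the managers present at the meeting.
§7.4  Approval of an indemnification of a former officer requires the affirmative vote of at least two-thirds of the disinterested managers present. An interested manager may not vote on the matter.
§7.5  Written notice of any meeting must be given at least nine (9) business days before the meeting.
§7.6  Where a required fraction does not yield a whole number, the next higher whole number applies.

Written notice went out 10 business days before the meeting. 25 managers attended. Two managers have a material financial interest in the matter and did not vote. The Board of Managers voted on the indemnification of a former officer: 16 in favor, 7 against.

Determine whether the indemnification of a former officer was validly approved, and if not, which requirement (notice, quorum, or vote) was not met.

Valid — all requirements satisfied.

Notice: 10 business days given; 9 required (10 ≥ 9). Satisfied.
Quorum: 25 present (interested managers count toward quorum); quorum is 15. Satisfied.
Vote: the indemnification of a former officer requires two-thirds of the disinterested managers present (25 − 2 = 23). 2/3 of 23 = 15.33, rounded up to 16, so 16 affirmative votes are needed; 16 voted in favor. Satisfied.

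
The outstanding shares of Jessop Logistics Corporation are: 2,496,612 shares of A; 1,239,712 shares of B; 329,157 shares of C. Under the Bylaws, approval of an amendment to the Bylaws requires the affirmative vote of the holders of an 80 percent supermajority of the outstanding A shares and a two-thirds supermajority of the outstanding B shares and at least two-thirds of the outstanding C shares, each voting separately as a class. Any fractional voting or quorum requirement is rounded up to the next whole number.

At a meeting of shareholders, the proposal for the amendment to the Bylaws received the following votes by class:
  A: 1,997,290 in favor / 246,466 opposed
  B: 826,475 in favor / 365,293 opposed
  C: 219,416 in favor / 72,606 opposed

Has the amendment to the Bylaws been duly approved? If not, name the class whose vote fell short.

A: 4/5 of 2496612 = 1997289.60, rounded up to 1997290; 1,997,290 required, 1,997,290 in favor — approved.
B: 2/3 of 1239712 = 826474.67, rounded up to 826475; 826,475 required, 826,475 in favor — approved.
C: 2/3 of 329157 = 219438; 219,438 required, 219,416 in favor — not approved.

Not approved — the C shares did not give the required vote.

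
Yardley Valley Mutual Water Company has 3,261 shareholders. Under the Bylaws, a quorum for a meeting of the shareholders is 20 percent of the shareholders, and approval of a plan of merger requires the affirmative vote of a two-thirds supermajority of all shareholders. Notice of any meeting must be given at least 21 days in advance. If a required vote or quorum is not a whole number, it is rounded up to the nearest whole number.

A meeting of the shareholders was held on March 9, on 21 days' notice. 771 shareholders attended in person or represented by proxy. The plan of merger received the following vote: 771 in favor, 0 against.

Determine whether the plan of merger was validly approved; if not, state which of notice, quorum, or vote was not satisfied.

Notice: 21 days given; 21 required. Satisfied.
Quorum: 20% of 3,261 = 652.20, rounded up to 653; 771 present. Satisfied.
Vote: requires two-thirds of all shareholders (3,261); 2/3 of 3261 = 2174, so 2,174 needed; 771 in favor. Not satisfied.

Invalid — vote requirement not satisfied.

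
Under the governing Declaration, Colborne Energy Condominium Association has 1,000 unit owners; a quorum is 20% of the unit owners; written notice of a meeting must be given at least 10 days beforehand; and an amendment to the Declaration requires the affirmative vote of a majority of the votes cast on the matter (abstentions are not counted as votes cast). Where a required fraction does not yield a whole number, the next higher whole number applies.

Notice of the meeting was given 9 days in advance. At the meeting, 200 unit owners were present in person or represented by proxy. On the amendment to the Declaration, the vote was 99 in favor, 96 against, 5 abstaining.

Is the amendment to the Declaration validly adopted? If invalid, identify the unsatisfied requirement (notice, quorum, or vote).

Notice: 9 days given; 10 required. Not satisfied.
Quorum: 20% of 1,000 = 200; 200 present. Satisfied.
Vote: requires a majority of the votes cast (200 − 5 abstaining = 195); a majority of 195 is 98, so 98 needed; 99 in favor. Satisfied.

Invalid — notice requirement not satisfied.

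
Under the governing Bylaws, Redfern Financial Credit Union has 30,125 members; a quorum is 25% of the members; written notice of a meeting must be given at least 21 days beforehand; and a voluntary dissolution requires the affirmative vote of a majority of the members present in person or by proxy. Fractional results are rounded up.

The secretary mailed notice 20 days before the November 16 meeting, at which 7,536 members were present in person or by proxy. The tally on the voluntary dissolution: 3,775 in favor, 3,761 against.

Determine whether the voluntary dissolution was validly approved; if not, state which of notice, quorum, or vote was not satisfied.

Notice: 20 days given; 21 required. Not satisfied.
Quorum: 25% of 30,125 = 7,531.25, rounded up to 7,532; 7,536 present. Satisfied.
Vote: requires a majority of those present (7,536); a majority of 7536 is 3769, so 3,769 needed; 3,775 in favor. Satisfied.

Invalid — notice requirement not satisfied.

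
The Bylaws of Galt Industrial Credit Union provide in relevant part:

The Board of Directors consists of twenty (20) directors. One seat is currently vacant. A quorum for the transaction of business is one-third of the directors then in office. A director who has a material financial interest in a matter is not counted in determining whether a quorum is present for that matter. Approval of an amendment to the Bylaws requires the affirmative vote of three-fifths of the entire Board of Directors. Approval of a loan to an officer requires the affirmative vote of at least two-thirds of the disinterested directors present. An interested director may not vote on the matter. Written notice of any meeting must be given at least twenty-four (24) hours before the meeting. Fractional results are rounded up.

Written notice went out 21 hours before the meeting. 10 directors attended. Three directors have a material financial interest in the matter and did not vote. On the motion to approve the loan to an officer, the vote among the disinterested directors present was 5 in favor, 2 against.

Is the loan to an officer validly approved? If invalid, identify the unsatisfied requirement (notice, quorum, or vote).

Notice: 21 hours given; 24 required (21 < 24). Not satisfied.
Quorum: 10 present, but the 3 interested directors do not count, leaving 7. Quorum is 7. Satisfied.
Vote: the loan to an officer requires two-thirds of the disinterested directors present (10 − 3 = 7). 2/3 of 7 = 4.67, rounded up to 5, so 5 affirmative votes are needed; 5 voted in favor. Satisfied.

Invalid — notice requirement not satisfied.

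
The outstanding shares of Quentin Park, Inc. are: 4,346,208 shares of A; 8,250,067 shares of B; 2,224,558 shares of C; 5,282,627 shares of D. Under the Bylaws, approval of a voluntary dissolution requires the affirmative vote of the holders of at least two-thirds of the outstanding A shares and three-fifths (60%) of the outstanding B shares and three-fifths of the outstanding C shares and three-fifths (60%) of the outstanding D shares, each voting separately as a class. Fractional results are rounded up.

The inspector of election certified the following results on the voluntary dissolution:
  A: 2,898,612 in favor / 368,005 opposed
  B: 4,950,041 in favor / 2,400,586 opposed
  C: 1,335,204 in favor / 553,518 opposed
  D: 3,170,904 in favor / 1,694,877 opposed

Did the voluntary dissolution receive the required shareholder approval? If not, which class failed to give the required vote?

A: 2/3 of 4346208 = 2897472; 2,897,472 required, 2,898,612 in favor — approved.
B: 3/5 of 8250067 = 4950040.20, rounded up to 4950041; 4,950,041 required, 4,950,041 in favor — approved.
C: 3/5 of 2224558 = 1334734.80, rounded up to 1334735; 1,334,735 required, 1,335,204 in favor — approved.
D: 3/5 of 5282627 = 3169576.20, rounded up to 3169577; 3,169,577 required, 3,170,904 in favor — approved.

Approved — every class gave the required vote.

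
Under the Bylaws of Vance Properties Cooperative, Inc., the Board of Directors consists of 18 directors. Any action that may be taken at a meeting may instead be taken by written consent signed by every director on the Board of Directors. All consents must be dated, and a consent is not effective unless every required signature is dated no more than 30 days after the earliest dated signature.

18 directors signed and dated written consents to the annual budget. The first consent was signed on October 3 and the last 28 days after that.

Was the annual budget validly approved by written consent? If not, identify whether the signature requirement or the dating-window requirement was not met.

Signatures required: all of 18 — unanimous means all 18, so 18 needed; 18 signed. Sufficient.
Dating window: the latest signature is 28 days after the earliest; the limit is 30 days. Within the window.

Effective — both the signature and dating-window requirements are satisfied.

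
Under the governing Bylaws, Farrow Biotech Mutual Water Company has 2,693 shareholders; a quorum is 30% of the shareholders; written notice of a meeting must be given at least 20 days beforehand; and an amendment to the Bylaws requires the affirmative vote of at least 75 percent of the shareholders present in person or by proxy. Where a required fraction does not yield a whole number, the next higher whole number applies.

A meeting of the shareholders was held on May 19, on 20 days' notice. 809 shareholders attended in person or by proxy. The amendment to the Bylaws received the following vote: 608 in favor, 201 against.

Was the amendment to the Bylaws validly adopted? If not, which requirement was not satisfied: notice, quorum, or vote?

Notice: 20 days given; 20 required. Satisfied.
Quorum: 30% of 2,693 = 807.90, rounded up to 808; 809 present. Satisfied.
Vote: requires three-fourths of those present (809); 3/4 of 809 = 606.75, rounded up to 607, so 607 needed; 608 in favor. Satisfied.

Valid — all requirements satisfied.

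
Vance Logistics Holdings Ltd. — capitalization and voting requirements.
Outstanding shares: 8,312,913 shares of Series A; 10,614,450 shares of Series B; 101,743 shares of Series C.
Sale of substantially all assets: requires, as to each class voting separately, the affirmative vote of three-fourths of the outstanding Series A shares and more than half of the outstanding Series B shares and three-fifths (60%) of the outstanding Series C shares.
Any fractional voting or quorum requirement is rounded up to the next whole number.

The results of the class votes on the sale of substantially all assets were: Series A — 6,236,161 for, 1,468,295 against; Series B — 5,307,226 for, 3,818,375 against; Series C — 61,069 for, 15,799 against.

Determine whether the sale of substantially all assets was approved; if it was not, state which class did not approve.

Series A: 3/4 of 8312913 = 6234684.75, rounded up to 6234685; 6,234,685 required, 6,236,161 in favor — approved.
Series B: a majority of 10614450 is 5307226; 5,307,226 required, 5,307,226 in favor — approved.
Series C: 3/5 of 101743 = 61045.80, rounded up to 61046; 61,046 required, 61,069 in favor — approved.

Approved — every class gave the required vote.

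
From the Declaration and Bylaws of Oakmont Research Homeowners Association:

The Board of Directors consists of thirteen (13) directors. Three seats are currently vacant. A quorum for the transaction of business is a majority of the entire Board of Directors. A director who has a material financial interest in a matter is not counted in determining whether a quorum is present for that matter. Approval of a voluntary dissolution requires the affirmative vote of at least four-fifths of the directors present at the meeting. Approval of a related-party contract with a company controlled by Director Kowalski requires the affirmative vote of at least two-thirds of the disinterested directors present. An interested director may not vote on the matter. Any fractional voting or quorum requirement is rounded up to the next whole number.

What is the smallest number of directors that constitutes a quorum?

A majority of 13 is 7.

7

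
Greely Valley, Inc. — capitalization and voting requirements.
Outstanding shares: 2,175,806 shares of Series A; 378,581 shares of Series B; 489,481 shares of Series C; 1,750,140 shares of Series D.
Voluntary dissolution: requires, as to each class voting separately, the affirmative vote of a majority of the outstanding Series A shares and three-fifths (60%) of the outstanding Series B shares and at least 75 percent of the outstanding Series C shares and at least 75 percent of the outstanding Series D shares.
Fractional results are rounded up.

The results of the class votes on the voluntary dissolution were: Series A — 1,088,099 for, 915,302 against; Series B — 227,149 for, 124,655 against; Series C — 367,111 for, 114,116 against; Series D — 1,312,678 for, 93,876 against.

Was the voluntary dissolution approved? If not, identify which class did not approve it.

Approved — every class gave the required vote.

Series A: a majority of 2175806 is 1087904; 1,087,904 required, 1,088,099 in favor — approved.
Series B: 3/5 of 378581 = 227148.60, rounded up to 227149; 227,149 required, 227,149 in favor — approved.
Series C: 3/4 of 489481 = 367110.75, rounded up to 367111; 367,111 required, 367,111 in favor — approved.
Series D: 3/4 of 1750140 = 1312605; 1,312,605 required, 1,312,678 in favor — approved.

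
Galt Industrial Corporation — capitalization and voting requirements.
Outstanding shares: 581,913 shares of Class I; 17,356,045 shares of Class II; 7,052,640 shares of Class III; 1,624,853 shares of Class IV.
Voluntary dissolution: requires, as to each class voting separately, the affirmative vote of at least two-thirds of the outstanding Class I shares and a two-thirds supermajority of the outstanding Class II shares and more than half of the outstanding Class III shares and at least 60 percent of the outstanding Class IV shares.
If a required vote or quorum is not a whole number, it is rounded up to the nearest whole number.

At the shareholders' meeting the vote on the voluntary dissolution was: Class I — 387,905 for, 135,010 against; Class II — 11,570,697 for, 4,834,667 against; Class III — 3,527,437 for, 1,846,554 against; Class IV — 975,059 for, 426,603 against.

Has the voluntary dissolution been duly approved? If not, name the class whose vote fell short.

Class I: 2/3 of 581913 = 387942; 387,942 required, 387,905 in favor — not approved.
Class II: 2/3 of 17356045 = 11570696.67, rounded up to 11570697; 11,570,697 required, 11,570,697 in favor — approved.
Class III: a majority of 7052640 is 3526321; 3,526,321 required, 3,527,437 in favor — approved.
Class IV: 3/5 of 1624853 = 974911.80, rounded up to 974912; 974,912 required, 975,059 in favor — approved.

Not approved — the Class I shares did not give the required vote.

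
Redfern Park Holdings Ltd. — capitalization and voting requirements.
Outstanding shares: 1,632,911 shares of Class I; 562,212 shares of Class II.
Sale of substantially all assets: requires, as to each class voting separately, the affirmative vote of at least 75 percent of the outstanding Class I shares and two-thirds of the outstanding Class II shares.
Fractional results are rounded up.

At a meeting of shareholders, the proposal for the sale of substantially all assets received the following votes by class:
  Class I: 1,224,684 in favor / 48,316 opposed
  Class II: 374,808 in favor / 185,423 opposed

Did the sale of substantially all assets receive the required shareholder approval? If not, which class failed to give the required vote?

Class I: 3/4 of 1632911 = 1224683.25, rounded up to 1224684; 1,224,684 required, 1,224,684 in favor — approved.
Class II: 2/3 of 562212 = 374808; 374,808 required, 374,808 in favor — approved.

Approved — every class gave the required vote.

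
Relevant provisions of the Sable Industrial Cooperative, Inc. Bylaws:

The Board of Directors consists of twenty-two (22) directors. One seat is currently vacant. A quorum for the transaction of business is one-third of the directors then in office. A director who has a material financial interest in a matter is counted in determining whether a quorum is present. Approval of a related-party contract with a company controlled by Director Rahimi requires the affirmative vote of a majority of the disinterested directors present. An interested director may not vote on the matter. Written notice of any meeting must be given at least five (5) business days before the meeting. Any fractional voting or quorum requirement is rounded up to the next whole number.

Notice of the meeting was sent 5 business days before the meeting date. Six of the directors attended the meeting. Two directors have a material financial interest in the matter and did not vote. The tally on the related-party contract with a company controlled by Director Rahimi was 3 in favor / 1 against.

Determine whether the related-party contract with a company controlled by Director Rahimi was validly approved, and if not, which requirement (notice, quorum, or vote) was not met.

Notice: 5 business days given; 5 required (5 ≥ 5). Satisfied.
Quorum: 6 present (interested directors count toward quorum); quorum is 7. Not satisfied.
Vote: the related-party contract with a company controlled by Director Rahimi requires a majority of the disinterested directors present (6 − 2 = 4). A majority of 4 is 3, so 3 affirmative votes are needed; 3 voted in favor. Satisfied. (Moot — without a quorum no business can be validly transacted.)

Invalid — quorum requirement not satisfied.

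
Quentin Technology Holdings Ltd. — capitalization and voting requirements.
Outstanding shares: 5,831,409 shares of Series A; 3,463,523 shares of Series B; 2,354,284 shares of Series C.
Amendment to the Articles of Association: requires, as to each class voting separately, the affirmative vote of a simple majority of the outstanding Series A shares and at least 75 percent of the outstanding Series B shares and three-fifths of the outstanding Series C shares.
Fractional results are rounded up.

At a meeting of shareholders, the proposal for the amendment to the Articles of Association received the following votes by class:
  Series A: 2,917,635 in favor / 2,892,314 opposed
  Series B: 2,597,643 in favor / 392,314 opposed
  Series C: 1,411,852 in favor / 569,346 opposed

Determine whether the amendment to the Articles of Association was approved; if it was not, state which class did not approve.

Series A: a majority of 5831409 is 2915705; 2,915,705 required, 2,917,635 in favor — approved.
Series B: 3/4 of 3463523 = 2597642.25, rounded up to 2597643; 2,597,643 required, 2,597,643 in favor — approved.
Series C: 3/5 of 2354284 = 1412570.40, rounded up to 1412571; 1,412,571 required, 1,411,852 in favor — not approved.

Not approved — the Series C shares did not give the required vote.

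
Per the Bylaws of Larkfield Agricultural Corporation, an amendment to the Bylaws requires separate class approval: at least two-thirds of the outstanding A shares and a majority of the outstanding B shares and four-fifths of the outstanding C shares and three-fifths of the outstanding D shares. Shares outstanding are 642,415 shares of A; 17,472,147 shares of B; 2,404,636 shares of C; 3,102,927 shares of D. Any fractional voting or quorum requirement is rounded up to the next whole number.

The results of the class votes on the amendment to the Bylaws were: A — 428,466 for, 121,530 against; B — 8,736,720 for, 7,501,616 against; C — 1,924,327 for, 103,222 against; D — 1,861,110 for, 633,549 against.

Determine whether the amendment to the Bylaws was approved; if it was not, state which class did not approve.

Not approved — the D shares did not give the required vote.

A: 2/3 of 642415 = 428276.67, rounded up to 428277; 428,277 required, 428,466 in favor — approved.
B: a majority of 17472147 is 8736074; 8,736,074 required, 8,736,720 in favor — approved.
C: 4/5 of 2404636 = 1923708.80, rounded up to 1923709; 1,923,709 required, 1,924,327 in favor — approved.
D: 3/5 of 3102927 = 1861756.20, rounded up to 1861757; 1,861,757 required, 1,861,110 in favor — not approved.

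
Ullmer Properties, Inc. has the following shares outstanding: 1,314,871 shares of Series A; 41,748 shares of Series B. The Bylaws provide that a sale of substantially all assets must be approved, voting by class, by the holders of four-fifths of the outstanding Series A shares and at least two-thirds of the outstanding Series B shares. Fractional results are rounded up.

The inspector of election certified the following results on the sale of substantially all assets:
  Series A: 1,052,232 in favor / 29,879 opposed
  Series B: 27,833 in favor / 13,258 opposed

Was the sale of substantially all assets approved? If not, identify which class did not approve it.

Approved — every class gave the required vote.

Series A: 4/5 of 1314871 = 1051896.80, rounded up to 1051897; 1,051,897 required, 1,052,232 in favor — approved.
Series B: 2/3 of 41748 = 27832; 27,832 required, 27,833 in favor — approved.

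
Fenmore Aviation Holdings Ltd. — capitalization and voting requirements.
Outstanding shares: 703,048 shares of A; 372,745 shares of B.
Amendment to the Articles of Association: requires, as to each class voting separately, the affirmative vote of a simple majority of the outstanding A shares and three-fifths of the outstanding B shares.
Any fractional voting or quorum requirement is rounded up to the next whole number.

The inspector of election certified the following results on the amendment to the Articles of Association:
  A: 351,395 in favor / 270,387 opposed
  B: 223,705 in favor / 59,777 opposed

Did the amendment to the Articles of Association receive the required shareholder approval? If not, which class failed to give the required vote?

A: a majority of 703048 is 351525; 351,525 required, 351,395 in favor — not approved.
B: 3/5 of 372745 = 223647; 223,647 required, 223,705 in favor — approved.

Not approved — the A shares did not give the required vote.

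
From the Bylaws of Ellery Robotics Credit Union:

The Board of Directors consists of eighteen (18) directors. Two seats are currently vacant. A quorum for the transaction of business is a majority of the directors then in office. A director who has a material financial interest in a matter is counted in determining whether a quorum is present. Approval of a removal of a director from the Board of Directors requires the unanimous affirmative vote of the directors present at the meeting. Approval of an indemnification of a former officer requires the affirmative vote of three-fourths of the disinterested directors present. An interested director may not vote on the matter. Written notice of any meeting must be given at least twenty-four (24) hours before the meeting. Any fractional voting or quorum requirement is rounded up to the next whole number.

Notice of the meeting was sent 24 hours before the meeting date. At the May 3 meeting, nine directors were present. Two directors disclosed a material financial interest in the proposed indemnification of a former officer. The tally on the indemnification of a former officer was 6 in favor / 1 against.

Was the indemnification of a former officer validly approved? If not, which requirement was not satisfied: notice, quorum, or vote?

Valid — all requirements satisfied.

Notice: 24 hours given; 24 required (24 ≥ 24). Satisfied.
Quorum: 9 present (interested directors count toward quorum); quorum is 9. Satisfied.
Vote: the indemnification of a former officer requires three-fourths of the disinterested directors present (9 − 2 = 7). 3/4 of 7 = 5.25, rounded up to 6, so 6 affirmative votes are needed; 6 voted in favor. Satisfied.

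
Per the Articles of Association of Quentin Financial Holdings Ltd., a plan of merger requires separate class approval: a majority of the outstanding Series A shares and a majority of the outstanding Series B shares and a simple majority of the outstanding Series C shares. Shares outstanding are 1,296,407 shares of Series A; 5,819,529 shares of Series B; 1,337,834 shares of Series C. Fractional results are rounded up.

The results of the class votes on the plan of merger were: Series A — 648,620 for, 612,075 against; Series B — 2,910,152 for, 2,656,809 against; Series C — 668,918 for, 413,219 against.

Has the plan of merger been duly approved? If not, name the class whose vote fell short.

Series A: a majority of 1296407 is 648204; 648,204 required, 648,620 in favor — approved.
Series B: a majority of 5819529 is 2909765; 2,909,765 required, 2,910,152 in favor — approved.
Series C: a majority of 1337834 is 668918; 668,918 required, 668,918 in favor — approved.

Approved — every class gave the required vote.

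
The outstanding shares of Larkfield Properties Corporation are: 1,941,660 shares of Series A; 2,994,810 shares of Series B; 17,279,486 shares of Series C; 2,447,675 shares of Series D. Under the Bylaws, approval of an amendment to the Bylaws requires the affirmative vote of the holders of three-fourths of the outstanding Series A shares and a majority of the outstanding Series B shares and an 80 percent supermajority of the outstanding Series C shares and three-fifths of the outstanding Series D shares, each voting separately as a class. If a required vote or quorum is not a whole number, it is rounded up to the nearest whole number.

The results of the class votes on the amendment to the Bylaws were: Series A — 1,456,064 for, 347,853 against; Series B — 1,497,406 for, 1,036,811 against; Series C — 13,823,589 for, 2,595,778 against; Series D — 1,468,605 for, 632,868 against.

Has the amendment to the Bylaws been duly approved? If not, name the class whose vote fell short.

Not approved — the Series A shares did not give the required vote.

Series A: 3/4 of 1941660 = 1456245; 1,456,245 required, 1,456,064 in favor — not approved.
Series B: a majority of 2994810 is 1497406; 1,497,406 required, 1,497,406 in favor — approved.
Series C: 4/5 of 17279486 = 13823588.80, rounded up to 13823589; 13,823,589 required, 13,823,589 in favor — approved.
Series D: 3/5 of 2447675 = 1468605; 1,468,605 required, 1,468,605 in favor — approved.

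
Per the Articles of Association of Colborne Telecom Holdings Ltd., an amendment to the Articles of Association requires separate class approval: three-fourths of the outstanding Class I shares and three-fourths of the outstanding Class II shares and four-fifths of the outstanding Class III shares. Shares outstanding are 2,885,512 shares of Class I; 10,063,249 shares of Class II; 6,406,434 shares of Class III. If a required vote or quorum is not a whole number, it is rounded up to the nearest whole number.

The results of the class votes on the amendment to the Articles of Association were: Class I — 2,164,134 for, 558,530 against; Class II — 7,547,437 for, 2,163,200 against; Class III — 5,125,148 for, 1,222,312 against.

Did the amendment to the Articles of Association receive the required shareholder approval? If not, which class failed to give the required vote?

Approved — every class gave the required vote.

Class I: 3/4 of 2885512 = 2164134; 2,164,134 required, 2,164,134 in favor — approved.
Class II: 3/4 of 10063249 = 7547436.75, rounded up to 7547437; 7,547,437 required, 7,547,437 in favor — approved.
Class III: 4/5 of 6406434 = 5125147.20, rounded up to 5125148; 5,125,148 required, 5,125,148 in favor — approved.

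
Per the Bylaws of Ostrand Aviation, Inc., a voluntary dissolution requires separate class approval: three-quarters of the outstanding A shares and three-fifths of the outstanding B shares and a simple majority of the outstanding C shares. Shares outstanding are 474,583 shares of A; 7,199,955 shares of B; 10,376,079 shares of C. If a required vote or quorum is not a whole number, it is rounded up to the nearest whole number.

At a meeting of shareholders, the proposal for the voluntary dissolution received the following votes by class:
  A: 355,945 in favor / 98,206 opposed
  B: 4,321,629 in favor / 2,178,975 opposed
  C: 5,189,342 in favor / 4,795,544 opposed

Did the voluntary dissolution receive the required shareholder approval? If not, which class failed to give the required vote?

Approved — every class gave the required vote.

A: 3/4 of 474583 = 355937.25, rounded up to 355938; 355,938 required, 355,945 in favor — approved.
B: 3/5 of 7199955 = 4319973; 4,319,973 required, 4,321,629 in favor — approved.
C: a majority of 10376079 is 5188040; 5,188,040 required, 5,189,342 in favor — approved.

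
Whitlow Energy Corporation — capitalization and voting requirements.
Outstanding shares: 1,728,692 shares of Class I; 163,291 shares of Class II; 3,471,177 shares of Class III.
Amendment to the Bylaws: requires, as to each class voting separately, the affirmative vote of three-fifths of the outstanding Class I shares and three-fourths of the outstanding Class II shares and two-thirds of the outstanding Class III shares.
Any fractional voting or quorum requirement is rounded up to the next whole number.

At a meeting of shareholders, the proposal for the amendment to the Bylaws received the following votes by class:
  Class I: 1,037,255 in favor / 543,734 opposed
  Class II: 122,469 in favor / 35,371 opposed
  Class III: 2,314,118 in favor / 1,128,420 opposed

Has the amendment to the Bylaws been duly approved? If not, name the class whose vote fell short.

Approved — every class gave the required vote.

Class I: 3/5 of 1728692 = 1037215.20, rounded up to 1037216; 1,037,216 required, 1,037,255 in favor — approved.
Class II: 3/4 of 163291 = 122468.25, rounded up to 122469; 122,469 required, 122,469 in favor — approved.
Class III: 2/3 of 3471177 = 2314118; 2,314,118 required, 2,314,118 in favor — approved.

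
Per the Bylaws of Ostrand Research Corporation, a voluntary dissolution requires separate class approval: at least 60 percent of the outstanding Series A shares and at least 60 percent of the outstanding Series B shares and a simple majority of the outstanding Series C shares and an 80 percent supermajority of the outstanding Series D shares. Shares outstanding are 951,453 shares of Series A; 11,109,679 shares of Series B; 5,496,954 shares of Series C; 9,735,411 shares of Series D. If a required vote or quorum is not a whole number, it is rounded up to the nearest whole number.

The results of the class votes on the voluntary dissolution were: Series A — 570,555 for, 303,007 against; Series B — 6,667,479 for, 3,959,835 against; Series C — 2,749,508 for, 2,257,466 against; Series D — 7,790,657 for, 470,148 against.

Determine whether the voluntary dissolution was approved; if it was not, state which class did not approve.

Series A: 3/5 of 951453 = 570871.80, rounded up to 570872; 570,872 required, 570,555 in favor — not approved.
Series B: 3/5 of 11109679 = 6665807.40, rounded up to 6665808; 6,665,808 required, 6,667,479 in favor — approved.
Series C: a majority of 5496954 is 2748478; 2,748,478 required, 2,749,508 in favor — approved.
Series D: 4/5 of 9735411 = 7788328.80, rounded up to 7788329; 7,788,329 required, 7,790,657 in favor — approved.

Not approved — the Series A shares did not give the required vote.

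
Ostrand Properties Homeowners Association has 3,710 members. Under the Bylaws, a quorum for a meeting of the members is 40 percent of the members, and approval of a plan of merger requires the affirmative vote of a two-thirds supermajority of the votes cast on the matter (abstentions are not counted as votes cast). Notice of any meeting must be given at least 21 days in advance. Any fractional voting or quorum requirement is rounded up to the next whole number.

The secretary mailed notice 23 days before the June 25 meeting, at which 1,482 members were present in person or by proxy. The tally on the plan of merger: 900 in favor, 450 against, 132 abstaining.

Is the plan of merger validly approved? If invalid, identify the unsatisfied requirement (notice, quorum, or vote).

Notice: 23 days given; 21 required. Satisfied.
Quorum: 40% of 3,710 = 1,484; 1,482 present. Not satisfied.
Vote: requires two-thirds of the votes cast (1,482 − 132 abstaining = 1,350); 2/3 of 1350 = 900, so 900 needed; 900 in favor. Satisfied.

Invalid — quorum requirement not satisfied.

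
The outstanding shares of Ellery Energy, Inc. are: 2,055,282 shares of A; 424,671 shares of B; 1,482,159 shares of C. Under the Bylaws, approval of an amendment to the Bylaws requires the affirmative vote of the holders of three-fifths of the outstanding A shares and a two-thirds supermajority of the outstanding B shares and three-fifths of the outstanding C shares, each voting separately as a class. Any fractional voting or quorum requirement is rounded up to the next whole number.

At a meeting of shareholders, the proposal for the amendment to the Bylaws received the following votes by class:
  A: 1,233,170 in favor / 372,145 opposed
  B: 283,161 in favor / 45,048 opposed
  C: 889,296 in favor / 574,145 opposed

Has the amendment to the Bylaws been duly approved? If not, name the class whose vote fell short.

Approved — every class gave the required vote.

A: 3/5 of 2055282 = 1233169.20, rounded up to 1233170; 1,233,170 required, 1,233,170 in favor — approved.
B: 2/3 of 424671 = 283114; 283,114 required, 283,161 in favor — approved.
C: 3/5 of 1482159 = 889295.40, rounded up to 889296; 889,296 required, 889,296 in favor — approved.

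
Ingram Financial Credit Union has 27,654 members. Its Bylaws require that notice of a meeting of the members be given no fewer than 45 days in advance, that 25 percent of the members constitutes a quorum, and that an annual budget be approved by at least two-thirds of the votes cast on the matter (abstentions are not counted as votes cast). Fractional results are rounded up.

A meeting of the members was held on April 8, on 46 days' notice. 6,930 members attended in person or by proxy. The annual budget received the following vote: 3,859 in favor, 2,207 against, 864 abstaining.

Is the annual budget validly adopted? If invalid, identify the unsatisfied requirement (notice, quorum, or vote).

Invalid — vote requirement not satisfied.

Notice: 46 days given; 45 required. Satisfied.
Quorum: 25% of 27,654 = 6,913.50, rounded up to 6,914; 6,930 present. Satisfied.
Vote: requires two-thirds of the votes cast (6,930 − 864 abstaining = 6,066); 2/3 of 6066 = 4044, so 4,044 needed; 3,859 in favor. Not satisfied.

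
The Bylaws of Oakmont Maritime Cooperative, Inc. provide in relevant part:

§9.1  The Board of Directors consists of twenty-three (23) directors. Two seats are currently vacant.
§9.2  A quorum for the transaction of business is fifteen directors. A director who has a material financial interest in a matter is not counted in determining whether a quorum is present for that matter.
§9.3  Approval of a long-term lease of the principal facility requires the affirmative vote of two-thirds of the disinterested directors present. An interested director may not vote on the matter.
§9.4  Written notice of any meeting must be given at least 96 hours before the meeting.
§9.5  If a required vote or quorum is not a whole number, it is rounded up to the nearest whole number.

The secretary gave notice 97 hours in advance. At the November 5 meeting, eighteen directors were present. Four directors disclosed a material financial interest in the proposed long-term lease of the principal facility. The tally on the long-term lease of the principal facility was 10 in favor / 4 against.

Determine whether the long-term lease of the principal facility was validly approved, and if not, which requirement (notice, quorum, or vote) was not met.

Invalid — quorum requirement not satisfied.

Notice: 97 hours given; 96 required (97 ≥ 96). Satisfied.
Quorum: 18 present, but the 4 interested directors do not count, leaving 14. Quorum is 15. Not satisfied.
Vote: the long-term lease of the principal facility requires two-thirds of the disinterested directors present (18 − 4 = 14). 2/3 of 14 = 9.33, rounded up to 10, so 10 affirmative votes are needed; 10 voted in favor. Satisfied. (Moot — without a quorum no business can be validly transacted.)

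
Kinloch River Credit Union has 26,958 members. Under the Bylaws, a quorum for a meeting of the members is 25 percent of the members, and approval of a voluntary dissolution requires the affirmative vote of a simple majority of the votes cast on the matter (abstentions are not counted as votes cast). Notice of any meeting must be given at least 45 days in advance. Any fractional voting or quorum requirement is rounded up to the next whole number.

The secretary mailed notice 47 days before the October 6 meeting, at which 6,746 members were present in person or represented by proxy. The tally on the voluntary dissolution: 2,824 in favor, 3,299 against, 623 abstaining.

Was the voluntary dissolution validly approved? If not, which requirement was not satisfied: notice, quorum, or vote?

Notice: 47 days given; 45 required. Satisfied.
Quorum: 25% of 26,958 = 6,739.50, rounded up to 6,740; 6,746 present. Satisfied.
Vote: requires a majority of the votes cast (6,746 − 623 abstaining = 6,123); a majority of 6123 is 3062, so 3,062 needed; 2,824 in favor. Not satisfied.

Invalid — vote requirement not satisfied.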